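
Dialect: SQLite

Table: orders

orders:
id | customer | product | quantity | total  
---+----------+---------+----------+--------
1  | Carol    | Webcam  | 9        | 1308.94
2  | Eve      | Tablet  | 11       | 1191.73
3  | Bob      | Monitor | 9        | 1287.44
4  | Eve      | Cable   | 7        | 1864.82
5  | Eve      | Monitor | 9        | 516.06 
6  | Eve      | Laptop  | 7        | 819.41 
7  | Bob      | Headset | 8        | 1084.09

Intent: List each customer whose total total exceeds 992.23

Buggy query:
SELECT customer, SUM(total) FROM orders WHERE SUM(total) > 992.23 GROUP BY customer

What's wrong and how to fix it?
Bug: WHERE runs before GROUP BY, so aggregates aren't available there

Fix: Use HAVING (which filters groups after aggregation) instead of WHERE

Corrected query:
SELECT customer, SUM(total) FROM orders GROUP BY customer HAVING SUM(total) > 992.23

Result:
customer | SUM(total)
---------+-----------
Bob      | 2371.53   
Carol    | 1308.94   
Eve      | 4392.02   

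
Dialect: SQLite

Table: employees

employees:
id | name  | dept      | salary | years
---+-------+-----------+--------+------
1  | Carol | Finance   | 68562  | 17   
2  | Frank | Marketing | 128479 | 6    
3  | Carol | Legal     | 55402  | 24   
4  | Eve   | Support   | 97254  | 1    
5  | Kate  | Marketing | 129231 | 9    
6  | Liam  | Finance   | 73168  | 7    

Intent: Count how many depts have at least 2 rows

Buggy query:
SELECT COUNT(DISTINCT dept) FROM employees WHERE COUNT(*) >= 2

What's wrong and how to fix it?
Bug: WHERE filters individual rows, not groups, so a group-level COUNT is invalid there

Fix: Use a subquery that GROUPs and filters with HAVING, then count its rows

Corrected query:
SELECT COUNT(*) FROM (SELECT dept FROM employees GROUP BY dept HAVING COUNT(*) >= 2)

Result:
COUNT(*)
--------
2       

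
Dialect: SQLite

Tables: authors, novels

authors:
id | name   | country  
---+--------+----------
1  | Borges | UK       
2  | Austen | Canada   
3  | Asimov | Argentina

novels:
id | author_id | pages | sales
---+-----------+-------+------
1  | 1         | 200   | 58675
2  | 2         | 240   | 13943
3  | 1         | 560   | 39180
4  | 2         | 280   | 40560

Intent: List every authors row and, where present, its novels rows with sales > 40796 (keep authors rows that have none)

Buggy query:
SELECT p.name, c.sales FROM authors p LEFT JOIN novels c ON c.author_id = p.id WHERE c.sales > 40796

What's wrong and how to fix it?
Bug: A WHERE condition on the right-hand table after LEFT JOIN drops unmatched parents

Fix: Move the right-table condition into the ON clause so unmatched parents are kept

Corrected query:
SELECT p.name, c.sales FROM authors p LEFT JOIN novels c ON c.author_id = p.id AND c.sales > 40796

Result:
name   | sales
-------+------
Borges | 58675
Austen | NULL 
Asimov | NULL 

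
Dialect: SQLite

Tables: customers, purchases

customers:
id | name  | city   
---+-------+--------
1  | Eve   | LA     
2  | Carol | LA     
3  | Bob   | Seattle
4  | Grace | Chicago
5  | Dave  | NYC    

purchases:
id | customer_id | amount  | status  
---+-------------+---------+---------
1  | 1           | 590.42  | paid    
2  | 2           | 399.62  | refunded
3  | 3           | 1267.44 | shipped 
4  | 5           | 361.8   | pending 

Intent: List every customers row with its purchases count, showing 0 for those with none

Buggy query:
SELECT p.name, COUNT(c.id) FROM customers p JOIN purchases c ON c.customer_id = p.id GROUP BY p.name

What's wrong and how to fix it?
Bug: An inner join excludes parents with zero children

Fix: Use LEFT JOIN so parents without children still appear (COUNT(c.id) gives 0)

Corrected query:
SELECT p.name, COUNT(c.id) FROM customers p LEFT JOIN purchases c ON c.customer_id = p.id GROUP BY p.name

Result:
name  | COUNT(c.id)
------+------------
Bob   | 1          
Carol | 1          
Dave  | 1          
Eve   | 1          
Grace | 0          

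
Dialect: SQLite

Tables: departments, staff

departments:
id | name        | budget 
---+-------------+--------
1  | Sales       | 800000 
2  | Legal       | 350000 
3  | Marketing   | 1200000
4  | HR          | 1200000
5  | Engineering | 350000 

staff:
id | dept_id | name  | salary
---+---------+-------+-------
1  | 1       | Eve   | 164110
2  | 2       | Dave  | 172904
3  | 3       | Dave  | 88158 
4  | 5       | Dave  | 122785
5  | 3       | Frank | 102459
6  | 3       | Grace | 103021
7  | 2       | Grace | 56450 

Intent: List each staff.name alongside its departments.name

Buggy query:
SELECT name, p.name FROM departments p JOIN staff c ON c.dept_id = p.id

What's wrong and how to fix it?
Bug: 'name' exists in both joined tables, so the database can't tell which one is meant

Fix: Prefix ambiguous columns with the table alias

Corrected query:
SELECT c.name, p.name FROM departments p JOIN staff c ON c.dept_id = p.id

Result:
name  | name       
------+------------
Eve   | Sales      
Dave  | Legal      
Dave  | Marketing  
Dave  | Engineering
Frank | Marketing  
Grace | Marketing  
Grace | Legal      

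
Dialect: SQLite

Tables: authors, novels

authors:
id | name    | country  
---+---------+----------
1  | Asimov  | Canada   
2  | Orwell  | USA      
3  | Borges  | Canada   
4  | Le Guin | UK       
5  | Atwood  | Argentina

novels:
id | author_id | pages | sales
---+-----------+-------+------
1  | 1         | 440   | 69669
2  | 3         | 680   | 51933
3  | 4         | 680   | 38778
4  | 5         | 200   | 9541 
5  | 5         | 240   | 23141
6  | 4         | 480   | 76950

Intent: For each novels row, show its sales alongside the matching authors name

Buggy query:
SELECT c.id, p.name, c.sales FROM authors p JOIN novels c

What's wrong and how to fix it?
Bug: JOIN with no ON clause produces a cartesian product; every novels row pairs with every authors row

Fix: Specify the join condition linking the foreign key to the parent id

Corrected query:
SELECT c.id, p.name, c.sales FROM authors p JOIN novels c ON c.author_id = p.id

Result:
id | name    | sales
---+---------+------
1  | Asimov  | 69669
2  | Borges  | 51933
3  | Le Guin | 38778
4  | Atwood  | 9541 
5  | Atwood  | 23141
6  | Le Guin | 76950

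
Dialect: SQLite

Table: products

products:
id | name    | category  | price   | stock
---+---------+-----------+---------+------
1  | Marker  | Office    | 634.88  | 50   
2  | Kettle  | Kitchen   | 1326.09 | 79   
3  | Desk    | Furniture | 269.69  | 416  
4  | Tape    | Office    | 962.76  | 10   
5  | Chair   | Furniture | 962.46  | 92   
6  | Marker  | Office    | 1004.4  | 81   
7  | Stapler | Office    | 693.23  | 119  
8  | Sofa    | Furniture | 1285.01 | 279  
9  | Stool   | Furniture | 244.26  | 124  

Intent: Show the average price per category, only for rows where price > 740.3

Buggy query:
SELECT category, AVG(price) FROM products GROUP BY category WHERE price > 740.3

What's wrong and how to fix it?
Bug: WHERE cannot follow GROUP BY

Fix: Place WHERE between FROM and GROUP BY

Corrected query:
SELECT category, AVG(price) FROM products WHERE price > 740.3 GROUP BY category

Result:
category  | AVG(price)
----------+-----------
Furniture | 1123.735  
Kitchen   | 1326.09   
Office    | 983.58    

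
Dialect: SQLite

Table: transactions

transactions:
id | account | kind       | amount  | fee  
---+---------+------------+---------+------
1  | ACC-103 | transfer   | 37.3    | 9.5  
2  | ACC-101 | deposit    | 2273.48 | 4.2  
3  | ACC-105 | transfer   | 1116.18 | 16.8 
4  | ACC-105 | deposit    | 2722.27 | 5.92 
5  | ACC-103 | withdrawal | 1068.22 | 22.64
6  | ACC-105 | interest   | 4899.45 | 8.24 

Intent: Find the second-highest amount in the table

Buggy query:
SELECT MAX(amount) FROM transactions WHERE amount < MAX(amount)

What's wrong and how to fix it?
Bug: MAX(amount) on the right of the comparison is an aggregate-in-WHERE error

Fix: Put the inner MAX in a scalar subquery

Corrected query:
SELECT MAX(amount) FROM transactions WHERE amount < (SELECT MAX(amount) FROM transactions)

Result:
MAX(amount)
-----------
2722.27    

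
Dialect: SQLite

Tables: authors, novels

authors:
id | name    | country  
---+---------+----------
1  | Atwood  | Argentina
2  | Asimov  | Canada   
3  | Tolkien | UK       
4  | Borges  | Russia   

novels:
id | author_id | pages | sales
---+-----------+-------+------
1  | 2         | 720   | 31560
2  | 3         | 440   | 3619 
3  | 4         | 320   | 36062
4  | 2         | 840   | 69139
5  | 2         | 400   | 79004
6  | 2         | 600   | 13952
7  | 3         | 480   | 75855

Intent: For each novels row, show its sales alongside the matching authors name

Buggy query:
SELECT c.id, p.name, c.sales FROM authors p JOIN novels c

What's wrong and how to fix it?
Bug: Missing join condition: each novels row is matched to all authors rows instead of just its own

Fix: Specify the join condition linking the foreign key to the parent id

Corrected query:
SELECT c.id, p.name, c.sales FROM authors p JOIN novels c ON c.author_id = p.id

Result:
id | name    | sales
---+---------+------
1  | Asimov  | 31560
2  | Tolkien | 3619 
3  | Borges  | 36062
4  | Asimov  | 69139
5  | Asimov  | 79004
6  | Asimov  | 13952
7  | Tolkien | 75855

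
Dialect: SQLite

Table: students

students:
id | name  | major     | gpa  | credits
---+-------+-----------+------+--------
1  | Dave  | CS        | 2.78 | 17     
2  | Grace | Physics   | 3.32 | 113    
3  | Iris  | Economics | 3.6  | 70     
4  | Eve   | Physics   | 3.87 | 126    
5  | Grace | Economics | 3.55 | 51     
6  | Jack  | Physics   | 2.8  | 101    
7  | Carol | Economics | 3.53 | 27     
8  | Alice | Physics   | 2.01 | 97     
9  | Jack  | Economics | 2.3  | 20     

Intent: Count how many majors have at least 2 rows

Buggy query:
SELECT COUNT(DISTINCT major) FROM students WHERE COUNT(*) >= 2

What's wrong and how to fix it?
Bug: WHERE filters individual rows, not groups, so a group-level COUNT is invalid there

Fix: Use a subquery that GROUPs and filters with HAVING, then count its rows

Corrected query:
SELECT COUNT(*) FROM (SELECT major FROM students GROUP BY major HAVING COUNT(*) >= 2)

Result:
COUNT(*)
--------
2       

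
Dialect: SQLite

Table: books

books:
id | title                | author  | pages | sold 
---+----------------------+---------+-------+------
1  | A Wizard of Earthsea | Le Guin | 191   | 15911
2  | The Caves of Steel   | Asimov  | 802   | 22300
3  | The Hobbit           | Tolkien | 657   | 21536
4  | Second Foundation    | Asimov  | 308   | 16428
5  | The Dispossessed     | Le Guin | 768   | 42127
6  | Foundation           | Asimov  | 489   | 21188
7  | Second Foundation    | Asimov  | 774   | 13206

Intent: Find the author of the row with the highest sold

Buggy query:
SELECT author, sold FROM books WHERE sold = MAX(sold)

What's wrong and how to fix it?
Bug: MAX(sold) is an aggregate and cannot be used directly in WHERE

Fix: Use a subquery: WHERE sold = (SELECT MAX(sold) FROM books)

Corrected query:
SELECT author, sold FROM books WHERE sold = (SELECT MAX(sold) FROM books)

Result:
author  | sold 
--------+------
Le Guin | 42127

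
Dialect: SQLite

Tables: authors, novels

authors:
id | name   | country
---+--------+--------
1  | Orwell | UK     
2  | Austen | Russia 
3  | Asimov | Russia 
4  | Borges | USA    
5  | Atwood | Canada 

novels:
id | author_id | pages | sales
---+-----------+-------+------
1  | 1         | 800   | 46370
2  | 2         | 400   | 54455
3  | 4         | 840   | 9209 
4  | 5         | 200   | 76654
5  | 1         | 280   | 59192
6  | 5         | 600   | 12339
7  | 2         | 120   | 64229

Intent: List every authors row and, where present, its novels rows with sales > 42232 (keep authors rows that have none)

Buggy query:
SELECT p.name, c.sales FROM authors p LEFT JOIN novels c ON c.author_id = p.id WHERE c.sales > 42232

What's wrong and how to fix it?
Bug: Filtering c.sales in WHERE discards the NULL rows produced by LEFT JOIN, turning it into an inner join

Fix: Move the right-table condition into the ON clause so unmatched parents are kept

Corrected query:
SELECT p.name, c.sales FROM authors p LEFT JOIN novels c ON c.author_id = p.id AND c.sales > 42232

Result:
name   | sales
-------+------
Orwell | 46370
Orwell | 59192
Austen | 54455
Austen | 64229
Asimov | NULL 
Borges | NULL 
Atwood | 76654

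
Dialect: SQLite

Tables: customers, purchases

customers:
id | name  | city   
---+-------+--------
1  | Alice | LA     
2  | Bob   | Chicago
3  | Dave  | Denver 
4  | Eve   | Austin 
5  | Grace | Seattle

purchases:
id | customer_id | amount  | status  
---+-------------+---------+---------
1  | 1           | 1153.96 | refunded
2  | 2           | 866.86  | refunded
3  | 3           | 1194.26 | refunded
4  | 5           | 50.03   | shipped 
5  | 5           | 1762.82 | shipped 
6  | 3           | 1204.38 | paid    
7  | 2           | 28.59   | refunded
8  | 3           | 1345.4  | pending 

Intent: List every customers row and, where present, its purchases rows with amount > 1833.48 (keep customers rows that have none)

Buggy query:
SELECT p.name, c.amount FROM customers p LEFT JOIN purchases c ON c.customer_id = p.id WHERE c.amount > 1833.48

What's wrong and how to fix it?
Bug: A WHERE condition on the right-hand table after LEFT JOIN drops unmatched parents

Fix: Put 'c.amount > 1833.48' in the JOIN's ON clause instead of WHERE

Corrected query:
SELECT p.name, c.amount FROM customers p LEFT JOIN purchases c ON c.customer_id = p.id AND c.amount > 1833.48

Result:
name  | amount
------+-------
Alice | NULL  
Bob   | NULL  
Dave  | NULL  
Eve   | NULL  
Grace | NULL  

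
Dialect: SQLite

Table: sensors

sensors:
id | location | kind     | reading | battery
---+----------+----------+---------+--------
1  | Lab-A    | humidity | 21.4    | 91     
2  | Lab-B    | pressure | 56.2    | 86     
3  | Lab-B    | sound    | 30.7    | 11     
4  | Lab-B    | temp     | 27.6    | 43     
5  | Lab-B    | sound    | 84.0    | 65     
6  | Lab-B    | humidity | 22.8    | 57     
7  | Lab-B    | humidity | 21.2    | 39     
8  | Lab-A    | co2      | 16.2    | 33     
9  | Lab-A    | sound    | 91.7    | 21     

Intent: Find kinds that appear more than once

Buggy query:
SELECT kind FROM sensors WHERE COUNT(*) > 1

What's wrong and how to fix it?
Bug: WHERE can't reference COUNT(*); aggregates are computed after WHERE

Fix: GROUP BY kind, then filter groups with HAVING COUNT(*) > 1

Corrected query:
SELECT kind FROM sensors GROUP BY kind HAVING COUNT(*) > 1

Result:
kind    
--------
humidity
sound   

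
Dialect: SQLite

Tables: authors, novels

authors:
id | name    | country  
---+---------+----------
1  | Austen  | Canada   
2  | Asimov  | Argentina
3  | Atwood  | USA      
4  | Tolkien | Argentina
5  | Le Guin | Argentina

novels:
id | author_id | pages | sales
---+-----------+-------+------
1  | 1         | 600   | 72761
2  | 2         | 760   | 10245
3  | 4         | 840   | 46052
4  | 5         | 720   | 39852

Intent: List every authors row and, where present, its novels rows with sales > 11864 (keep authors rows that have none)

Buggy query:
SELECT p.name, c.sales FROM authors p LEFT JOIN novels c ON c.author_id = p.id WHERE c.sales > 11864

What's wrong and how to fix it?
Bug: Filtering c.sales in WHERE discards the NULL rows produced by LEFT JOIN, turning it into an inner join

Fix: Move the right-table condition into the ON clause so unmatched parents are kept

Corrected query:
SELECT p.name, c.sales FROM authors p LEFT JOIN novels c ON c.author_id = p.id AND c.sales > 11864

Result:
name    | sales
--------+------
Austen  | 72761
Asimov  | NULL 
Atwood  | NULL 
Tolkien | 46052
Le Guin | 39852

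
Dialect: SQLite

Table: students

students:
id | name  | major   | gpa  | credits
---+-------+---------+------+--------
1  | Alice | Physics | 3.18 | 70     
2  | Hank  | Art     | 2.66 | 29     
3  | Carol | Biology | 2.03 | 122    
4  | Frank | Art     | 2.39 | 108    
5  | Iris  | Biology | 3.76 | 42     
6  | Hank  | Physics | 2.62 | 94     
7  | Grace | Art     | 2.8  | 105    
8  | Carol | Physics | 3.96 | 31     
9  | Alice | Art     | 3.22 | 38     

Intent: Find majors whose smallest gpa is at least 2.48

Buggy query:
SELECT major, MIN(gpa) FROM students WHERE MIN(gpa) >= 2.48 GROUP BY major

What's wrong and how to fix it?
Bug: Aggregates like MIN are computed per group after WHERE runs

Fix: Replace WHERE with HAVING after the GROUP BY

Corrected query:
SELECT major, MIN(gpa) FROM students GROUP BY major HAVING MIN(gpa) >= 2.48

Result:
major   | MIN(gpa)
--------+---------
Physics | 2.62    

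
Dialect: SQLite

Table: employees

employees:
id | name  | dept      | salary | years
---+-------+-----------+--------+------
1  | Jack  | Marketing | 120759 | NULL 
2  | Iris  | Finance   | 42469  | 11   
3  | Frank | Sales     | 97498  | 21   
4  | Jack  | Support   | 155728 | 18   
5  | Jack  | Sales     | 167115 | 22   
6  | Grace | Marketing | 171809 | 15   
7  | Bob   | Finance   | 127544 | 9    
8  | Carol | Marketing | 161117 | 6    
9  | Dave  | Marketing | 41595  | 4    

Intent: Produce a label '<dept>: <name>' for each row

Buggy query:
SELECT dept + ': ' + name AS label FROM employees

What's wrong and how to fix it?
Bug: '+' is numeric addition; on text columns SQLite converts them to 0 instead of concatenating

Fix: Use the || operator for string concatenation

Corrected query:
SELECT dept || ': ' || name AS label FROM employees

Result:
label           
----------------
Marketing: Jack 
Finance: Iris   
Sales: Frank    
Support: Jack   
Sales: Jack     
Marketing: Grace
Finance: Bob    
Marketing: Carol
Marketing: Dave 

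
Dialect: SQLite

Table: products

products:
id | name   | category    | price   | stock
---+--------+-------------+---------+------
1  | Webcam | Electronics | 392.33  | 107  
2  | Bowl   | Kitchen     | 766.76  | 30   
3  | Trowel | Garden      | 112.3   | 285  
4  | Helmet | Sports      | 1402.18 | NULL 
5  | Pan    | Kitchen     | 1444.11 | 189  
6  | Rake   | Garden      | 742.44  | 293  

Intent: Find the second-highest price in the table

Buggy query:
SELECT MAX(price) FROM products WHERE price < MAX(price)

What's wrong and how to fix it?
Bug: The inner MAX is an aggregate inside WHERE, which is not allowed

Fix: Put the inner MAX in a scalar subquery

Corrected query:
SELECT MAX(price) FROM products WHERE price < (SELECT MAX(price) FROM products)

Result:
MAX(price)
----------
1402.18   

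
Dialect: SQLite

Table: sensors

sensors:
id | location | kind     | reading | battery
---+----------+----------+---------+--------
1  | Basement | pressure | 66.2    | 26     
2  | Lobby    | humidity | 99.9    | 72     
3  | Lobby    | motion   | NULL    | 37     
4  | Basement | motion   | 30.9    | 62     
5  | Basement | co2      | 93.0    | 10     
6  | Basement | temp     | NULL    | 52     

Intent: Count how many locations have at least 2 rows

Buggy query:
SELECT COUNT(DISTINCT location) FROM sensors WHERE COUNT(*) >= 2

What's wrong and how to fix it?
Bug: WHERE filters individual rows, not groups, so a group-level COUNT is invalid there

Fix: Group first with HAVING COUNT(*) >= 2, then COUNT the resulting groups

Corrected query:
SELECT COUNT(*) FROM (SELECT location FROM sensors GROUP BY location HAVING COUNT(*) >= 2)

Result:
COUNT(*)
--------
2       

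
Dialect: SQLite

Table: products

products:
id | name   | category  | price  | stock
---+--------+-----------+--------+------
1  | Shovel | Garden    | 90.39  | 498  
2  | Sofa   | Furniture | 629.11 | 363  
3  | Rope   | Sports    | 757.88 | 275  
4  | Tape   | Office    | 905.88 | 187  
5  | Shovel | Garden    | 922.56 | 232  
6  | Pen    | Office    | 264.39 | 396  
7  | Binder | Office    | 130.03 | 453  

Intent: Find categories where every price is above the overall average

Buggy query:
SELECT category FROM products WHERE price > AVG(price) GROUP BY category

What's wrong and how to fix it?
Bug: WHERE evaluates per row before aggregation, so AVG() is unavailable

Fix: Compute the overall average in a scalar subquery and compare each group's MIN against it in HAVING

Corrected query:
SELECT category FROM products GROUP BY category HAVING MIN(price) > (SELECT AVG(price) FROM products)

Result:
category 
---------
Furniture
Sports   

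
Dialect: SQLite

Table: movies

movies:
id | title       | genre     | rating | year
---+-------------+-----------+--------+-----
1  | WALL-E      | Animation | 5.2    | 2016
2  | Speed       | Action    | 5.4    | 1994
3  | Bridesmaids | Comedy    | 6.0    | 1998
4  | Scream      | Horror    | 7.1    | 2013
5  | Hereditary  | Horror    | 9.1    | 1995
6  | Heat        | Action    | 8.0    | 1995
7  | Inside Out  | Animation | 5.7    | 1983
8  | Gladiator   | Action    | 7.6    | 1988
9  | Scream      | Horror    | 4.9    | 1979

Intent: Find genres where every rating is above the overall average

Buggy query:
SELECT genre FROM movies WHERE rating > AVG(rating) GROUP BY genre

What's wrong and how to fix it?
Bug: WHERE evaluates per row before aggregation, so AVG() is unavailable

Fix: Compute the overall average in a scalar subquery and compare each group's MIN against it in HAVING

Corrected query:
SELECT genre FROM movies GROUP BY genre HAVING MIN(rating) > (SELECT AVG(rating) FROM movies)

Result:
(no rows)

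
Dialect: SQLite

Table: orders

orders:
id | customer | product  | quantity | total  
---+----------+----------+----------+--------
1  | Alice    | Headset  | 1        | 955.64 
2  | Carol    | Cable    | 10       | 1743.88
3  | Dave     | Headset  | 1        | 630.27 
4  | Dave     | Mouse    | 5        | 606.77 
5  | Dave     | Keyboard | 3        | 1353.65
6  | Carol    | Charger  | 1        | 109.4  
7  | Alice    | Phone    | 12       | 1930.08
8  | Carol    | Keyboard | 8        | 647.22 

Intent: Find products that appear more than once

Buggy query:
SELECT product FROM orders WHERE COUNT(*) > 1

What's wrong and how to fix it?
Bug: COUNT(*) is an aggregate and cannot be used in WHERE

Fix: Group first, then use HAVING for the count condition

Corrected query:
SELECT product FROM orders GROUP BY product HAVING COUNT(*) > 1

Result:
product 
--------
Headset 
Keyboard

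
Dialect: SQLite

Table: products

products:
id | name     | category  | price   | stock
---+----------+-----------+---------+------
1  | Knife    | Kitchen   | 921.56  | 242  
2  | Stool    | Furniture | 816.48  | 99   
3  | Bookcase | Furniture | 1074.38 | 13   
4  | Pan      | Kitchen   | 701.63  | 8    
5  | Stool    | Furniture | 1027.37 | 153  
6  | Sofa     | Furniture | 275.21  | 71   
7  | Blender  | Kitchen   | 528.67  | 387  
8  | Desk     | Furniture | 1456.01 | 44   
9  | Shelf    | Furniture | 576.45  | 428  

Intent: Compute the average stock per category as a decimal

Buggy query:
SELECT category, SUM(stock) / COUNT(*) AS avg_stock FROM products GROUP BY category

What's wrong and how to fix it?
Bug: SUM(stock) and COUNT(*) are both integers; the division truncates the fractional part

Fix: Cast one side to REAL so the division keeps the fractional part

Corrected query:
SELECT category, SUM(stock) * 1.0 / COUNT(*) AS avg_stock FROM products GROUP BY category

Result:
category  | avg_stock 
----------+-----------
Furniture | 134.666667
Kitchen   | 212.333333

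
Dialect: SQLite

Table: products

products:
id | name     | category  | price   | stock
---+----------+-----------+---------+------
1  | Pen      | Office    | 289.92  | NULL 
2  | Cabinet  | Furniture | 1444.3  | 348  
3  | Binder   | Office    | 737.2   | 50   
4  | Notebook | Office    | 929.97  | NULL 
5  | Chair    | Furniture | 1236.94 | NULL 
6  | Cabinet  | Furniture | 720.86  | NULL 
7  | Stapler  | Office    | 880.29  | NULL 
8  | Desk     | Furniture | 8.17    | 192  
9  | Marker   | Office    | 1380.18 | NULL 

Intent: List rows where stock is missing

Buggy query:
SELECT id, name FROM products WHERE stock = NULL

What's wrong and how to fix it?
Bug: '= NULL' is always unknown in SQL three-valued logic, so no rows match

Fix: Use IS NULL to test for NULL

Corrected query:
SELECT id, name FROM products WHERE stock IS NULL

Result:
id | name    
---+---------
1  | Pen     
4  | Notebook
5  | Chair   
6  | Cabinet 
7  | Stapler 
9  | Marker  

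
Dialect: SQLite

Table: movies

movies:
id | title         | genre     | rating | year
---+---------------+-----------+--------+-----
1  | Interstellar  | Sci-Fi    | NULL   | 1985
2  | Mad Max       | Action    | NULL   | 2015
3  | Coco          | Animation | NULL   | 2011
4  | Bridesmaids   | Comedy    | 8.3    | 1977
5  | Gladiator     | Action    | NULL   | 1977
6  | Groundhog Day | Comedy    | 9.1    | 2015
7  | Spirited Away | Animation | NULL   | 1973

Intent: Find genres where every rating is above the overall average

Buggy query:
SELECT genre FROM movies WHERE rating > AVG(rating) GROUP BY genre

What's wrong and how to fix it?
Bug: AVG() is an aggregate; it can't sit directly in WHERE

Fix: Use a subquery for AVG and a HAVING MIN(...) filter so the condition holds for every row in the group

Corrected query:
SELECT genre FROM movies GROUP BY genre HAVING MIN(rating) > (SELECT AVG(rating) FROM movies)

Result:
(no rows)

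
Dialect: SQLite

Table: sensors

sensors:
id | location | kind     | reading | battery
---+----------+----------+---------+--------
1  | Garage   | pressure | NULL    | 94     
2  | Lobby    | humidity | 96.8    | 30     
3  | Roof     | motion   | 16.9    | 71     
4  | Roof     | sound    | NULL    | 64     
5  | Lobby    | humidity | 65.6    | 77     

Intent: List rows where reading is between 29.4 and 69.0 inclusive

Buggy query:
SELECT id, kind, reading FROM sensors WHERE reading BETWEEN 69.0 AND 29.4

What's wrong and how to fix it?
Bug: BETWEEN expects the lower bound first; with 69.0 AND 29.4 the range is empty

Fix: Swap the bounds so the smaller value comes first

Corrected query:
SELECT id, kind, reading FROM sensors WHERE reading BETWEEN 29.4 AND 69.0

Result:
id | kind     | reading
---+----------+--------
5  | humidity | 65.6   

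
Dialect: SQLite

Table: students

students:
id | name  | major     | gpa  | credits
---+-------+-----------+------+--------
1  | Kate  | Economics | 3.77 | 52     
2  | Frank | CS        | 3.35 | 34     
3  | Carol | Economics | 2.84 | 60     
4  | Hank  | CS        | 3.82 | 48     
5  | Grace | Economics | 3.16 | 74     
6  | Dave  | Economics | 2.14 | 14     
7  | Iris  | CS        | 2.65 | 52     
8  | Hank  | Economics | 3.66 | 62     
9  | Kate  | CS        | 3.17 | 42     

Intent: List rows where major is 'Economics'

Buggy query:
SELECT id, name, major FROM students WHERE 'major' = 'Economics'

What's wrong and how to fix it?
Bug: 'major' in single quotes is a string literal, not the column; the comparison is literal-vs-literal and never true

Fix: Remove the quotes around the column name (or use double quotes for an identifier)

Corrected query:
SELECT id, name, major FROM students WHERE major = 'Economics'

Result:
id | name  | major    
---+-------+----------
1  | Kate  | Economics
3  | Carol | Economics
5  | Grace | Economics
6  | Dave  | Economics
8  | Hank  | Economics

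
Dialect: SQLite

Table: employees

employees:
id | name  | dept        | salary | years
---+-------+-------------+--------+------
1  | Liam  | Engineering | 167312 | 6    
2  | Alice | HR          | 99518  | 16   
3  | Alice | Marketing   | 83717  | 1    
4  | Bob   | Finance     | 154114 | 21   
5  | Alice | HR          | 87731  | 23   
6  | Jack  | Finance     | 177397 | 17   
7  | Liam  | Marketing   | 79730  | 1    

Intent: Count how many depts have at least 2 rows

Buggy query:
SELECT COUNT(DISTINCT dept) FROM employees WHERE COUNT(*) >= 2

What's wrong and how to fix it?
Bug: WHERE filters individual rows, not groups, so a group-level COUNT is invalid there

Fix: Group first with HAVING COUNT(*) >= 2, then COUNT the resulting groups

Corrected query:
SELECT COUNT(*) FROM (SELECT dept FROM employees GROUP BY dept HAVING COUNT(*) >= 2)

Result:
COUNT(*)
--------
3       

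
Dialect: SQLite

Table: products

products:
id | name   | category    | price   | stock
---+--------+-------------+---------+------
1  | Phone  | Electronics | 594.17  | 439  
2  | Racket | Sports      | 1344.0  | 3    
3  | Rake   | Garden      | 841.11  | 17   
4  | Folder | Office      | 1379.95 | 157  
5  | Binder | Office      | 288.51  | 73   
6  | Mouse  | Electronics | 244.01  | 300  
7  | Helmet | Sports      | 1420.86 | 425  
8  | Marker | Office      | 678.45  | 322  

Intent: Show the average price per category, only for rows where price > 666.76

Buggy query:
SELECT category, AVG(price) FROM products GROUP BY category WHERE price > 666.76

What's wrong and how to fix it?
Bug: WHERE cannot follow GROUP BY

Fix: Place WHERE between FROM and GROUP BY

Corrected query:
SELECT category, AVG(price) FROM products WHERE price > 666.76 GROUP BY category

Result:
category | AVG(price)
---------+-----------
Garden   | 841.11    
Office   | 1029.2    
Sports   | 1382.43   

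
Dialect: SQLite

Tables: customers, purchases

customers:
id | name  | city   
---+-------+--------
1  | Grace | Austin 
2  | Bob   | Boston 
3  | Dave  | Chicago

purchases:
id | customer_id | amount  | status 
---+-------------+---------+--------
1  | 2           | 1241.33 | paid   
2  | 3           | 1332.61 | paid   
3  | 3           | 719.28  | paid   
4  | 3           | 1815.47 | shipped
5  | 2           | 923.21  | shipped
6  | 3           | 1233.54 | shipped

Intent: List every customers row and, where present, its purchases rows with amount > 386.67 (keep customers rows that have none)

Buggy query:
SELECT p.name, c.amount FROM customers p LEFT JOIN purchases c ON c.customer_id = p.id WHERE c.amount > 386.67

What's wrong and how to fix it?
Bug: Filtering c.amount in WHERE discards the NULL rows produced by LEFT JOIN, turning it into an inner join

Fix: Put 'c.amount > 386.67' in the JOIN's ON clause instead of WHERE

Corrected query:
SELECT p.name, c.amount FROM customers p LEFT JOIN purchases c ON c.customer_id = p.id AND c.amount > 386.67

Result:
name  | amount 
------+--------
Grace | NULL   
Bob   | 923.21 
Bob   | 1241.33
Dave  | 719.28 
Dave  | 1233.54
Dave  | 1332.61
Dave  | 1815.47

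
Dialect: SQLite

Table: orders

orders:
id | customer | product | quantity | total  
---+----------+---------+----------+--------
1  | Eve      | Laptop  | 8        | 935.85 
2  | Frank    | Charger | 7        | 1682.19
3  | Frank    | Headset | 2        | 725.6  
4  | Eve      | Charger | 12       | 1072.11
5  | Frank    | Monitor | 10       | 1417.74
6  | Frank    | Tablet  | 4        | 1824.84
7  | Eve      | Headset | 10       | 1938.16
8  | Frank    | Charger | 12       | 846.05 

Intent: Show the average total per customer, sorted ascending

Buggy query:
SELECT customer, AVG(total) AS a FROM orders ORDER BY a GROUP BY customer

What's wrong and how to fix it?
Bug: GROUP BY must precede ORDER BY

Fix: Reorder: SELECT … FROM … GROUP BY … ORDER BY …

Corrected query:
SELECT customer, AVG(total) AS a FROM orders GROUP BY customer ORDER BY a

Result:
customer | a          
---------+------------
Frank    | 1299.284   
Eve      | 1315.373333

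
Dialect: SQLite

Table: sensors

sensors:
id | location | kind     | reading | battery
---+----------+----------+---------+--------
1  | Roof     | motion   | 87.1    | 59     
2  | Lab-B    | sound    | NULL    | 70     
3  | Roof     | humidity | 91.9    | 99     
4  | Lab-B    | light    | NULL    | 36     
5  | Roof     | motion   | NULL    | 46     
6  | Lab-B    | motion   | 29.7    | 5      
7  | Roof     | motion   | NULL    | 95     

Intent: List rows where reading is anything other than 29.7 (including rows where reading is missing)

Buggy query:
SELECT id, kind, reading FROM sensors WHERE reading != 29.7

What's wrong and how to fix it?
Bug: Inequality against NULL is unknown, not true; rows with NULL are dropped

Fix: Add an explicit OR reading IS NULL to include the missing-value rows

Corrected query:
SELECT id, kind, reading FROM sensors WHERE reading != 29.7 OR reading IS NULL

Result:
id | kind     | reading
---+----------+--------
1  | motion   | 87.1   
2  | sound    | NULL   
3  | humidity | 91.9   
4  | light    | NULL   
5  | motion   | NULL   
7  | motion   | NULL   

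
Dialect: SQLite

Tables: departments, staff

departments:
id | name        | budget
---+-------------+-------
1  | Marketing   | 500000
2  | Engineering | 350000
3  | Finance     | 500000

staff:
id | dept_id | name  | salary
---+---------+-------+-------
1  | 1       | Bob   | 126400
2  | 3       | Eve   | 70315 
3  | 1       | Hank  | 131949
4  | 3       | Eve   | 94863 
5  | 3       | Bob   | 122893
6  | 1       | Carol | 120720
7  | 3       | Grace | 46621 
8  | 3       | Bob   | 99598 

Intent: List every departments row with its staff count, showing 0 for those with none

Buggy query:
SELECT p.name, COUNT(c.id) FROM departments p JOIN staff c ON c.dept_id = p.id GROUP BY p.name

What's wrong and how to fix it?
Bug: An inner join excludes parents with zero children

Fix: Switch to LEFT JOIN to retain unmatched parent rows

Corrected query:
SELECT p.name, COUNT(c.id) FROM departments p LEFT JOIN staff c ON c.dept_id = p.id GROUP BY p.name

Result:
name        | COUNT(c.id)
------------+------------
Engineering | 0          
Finance     | 5          
Marketing   | 3          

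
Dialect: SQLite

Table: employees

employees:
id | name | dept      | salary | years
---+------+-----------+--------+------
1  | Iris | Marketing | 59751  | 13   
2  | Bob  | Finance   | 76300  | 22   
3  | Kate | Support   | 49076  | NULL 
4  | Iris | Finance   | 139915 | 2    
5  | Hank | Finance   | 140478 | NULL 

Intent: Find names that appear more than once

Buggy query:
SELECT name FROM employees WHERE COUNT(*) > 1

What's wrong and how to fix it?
Bug: COUNT(*) is an aggregate and cannot be used in WHERE

Fix: Group first, then use HAVING for the count condition

Corrected query:
SELECT name FROM employees GROUP BY name HAVING COUNT(*) > 1

Result:
name
----
Iris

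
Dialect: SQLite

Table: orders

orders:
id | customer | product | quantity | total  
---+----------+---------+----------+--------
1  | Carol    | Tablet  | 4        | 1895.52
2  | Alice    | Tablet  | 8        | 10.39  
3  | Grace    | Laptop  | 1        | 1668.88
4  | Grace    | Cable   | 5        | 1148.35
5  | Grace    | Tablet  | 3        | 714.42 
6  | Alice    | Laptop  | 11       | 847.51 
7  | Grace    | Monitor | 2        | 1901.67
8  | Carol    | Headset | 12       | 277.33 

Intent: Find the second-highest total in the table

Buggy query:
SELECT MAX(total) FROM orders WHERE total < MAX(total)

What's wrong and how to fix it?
Bug: MAX(total) on the right of the comparison is an aggregate-in-WHERE error

Fix: Compute the overall MAX in a subquery, then take MAX of rows below it

Corrected query:
SELECT MAX(total) FROM orders WHERE total < (SELECT MAX(total) FROM orders)

Result:
MAX(total)
----------
1895.52   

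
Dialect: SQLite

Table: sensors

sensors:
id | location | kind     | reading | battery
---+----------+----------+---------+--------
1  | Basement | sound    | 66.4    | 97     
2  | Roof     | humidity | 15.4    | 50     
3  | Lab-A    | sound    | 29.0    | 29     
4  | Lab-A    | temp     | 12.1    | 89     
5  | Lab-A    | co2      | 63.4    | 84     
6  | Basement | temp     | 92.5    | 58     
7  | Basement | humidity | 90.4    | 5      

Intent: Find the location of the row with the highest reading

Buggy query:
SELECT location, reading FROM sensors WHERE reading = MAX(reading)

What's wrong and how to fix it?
Bug: MAX(reading) is an aggregate and cannot be used directly in WHERE

Fix: Use a subquery: WHERE reading = (SELECT MAX(reading) FROM sensors)

Corrected query:
SELECT location, reading FROM sensors WHERE reading = (SELECT MAX(reading) FROM sensors)

Result:
location | reading
---------+--------
Basement | 92.5   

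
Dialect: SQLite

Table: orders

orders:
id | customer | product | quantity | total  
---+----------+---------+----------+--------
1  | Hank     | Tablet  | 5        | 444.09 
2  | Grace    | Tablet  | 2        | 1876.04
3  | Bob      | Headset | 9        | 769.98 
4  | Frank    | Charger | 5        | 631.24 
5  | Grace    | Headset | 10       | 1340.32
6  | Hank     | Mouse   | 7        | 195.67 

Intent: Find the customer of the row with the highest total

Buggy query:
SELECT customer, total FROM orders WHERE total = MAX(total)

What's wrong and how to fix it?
Bug: WHERE is evaluated per row; an aggregate over the whole table isn't defined there

Fix: Use a subquery: WHERE total = (SELECT MAX(total) FROM orders)

Corrected query:
SELECT customer, total FROM orders WHERE total = (SELECT MAX(total) FROM orders)

Result:
customer | total  
---------+--------
Grace    | 1876.04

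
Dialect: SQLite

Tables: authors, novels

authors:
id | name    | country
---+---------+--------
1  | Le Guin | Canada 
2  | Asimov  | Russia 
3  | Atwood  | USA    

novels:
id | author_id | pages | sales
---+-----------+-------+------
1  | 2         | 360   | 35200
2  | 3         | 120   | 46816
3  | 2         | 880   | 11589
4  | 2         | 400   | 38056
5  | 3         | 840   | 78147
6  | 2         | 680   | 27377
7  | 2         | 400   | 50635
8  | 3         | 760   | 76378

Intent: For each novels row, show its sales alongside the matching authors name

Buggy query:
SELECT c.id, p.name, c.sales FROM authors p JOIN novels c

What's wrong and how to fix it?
Bug: Missing join condition: each novels row is matched to all authors rows instead of just its own

Fix: Specify the join condition linking the foreign key to the parent id

Corrected query:
SELECT c.id, p.name, c.sales FROM authors p JOIN novels c ON c.author_id = p.id

Result:
id | name   | sales
---+--------+------
1  | Asimov | 35200
2  | Atwood | 46816
3  | Asimov | 11589
4  | Asimov | 38056
5  | Atwood | 78147
6  | Asimov | 27377
7  | Asimov | 50635
8  | Atwood | 76378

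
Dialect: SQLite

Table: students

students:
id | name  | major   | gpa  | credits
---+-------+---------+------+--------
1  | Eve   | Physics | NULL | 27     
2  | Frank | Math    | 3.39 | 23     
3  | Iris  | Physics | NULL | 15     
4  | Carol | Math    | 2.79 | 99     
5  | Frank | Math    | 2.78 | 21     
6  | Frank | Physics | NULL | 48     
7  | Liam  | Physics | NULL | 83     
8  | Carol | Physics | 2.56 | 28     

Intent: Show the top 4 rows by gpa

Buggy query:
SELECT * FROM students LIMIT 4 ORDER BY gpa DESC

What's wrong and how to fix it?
Bug: ORDER BY cannot follow LIMIT; LIMIT is the final clause

Fix: Sort with ORDER BY, then apply LIMIT

Corrected query:
SELECT * FROM students ORDER BY gpa DESC LIMIT 4

Result:
id | name  | major   | gpa  | credits
---+-------+---------+------+--------
2  | Frank | Math    | 3.39 | 23     
4  | Carol | Math    | 2.79 | 99     
5  | Frank | Math    | 2.78 | 21     
8  | Carol | Physics | 2.56 | 28     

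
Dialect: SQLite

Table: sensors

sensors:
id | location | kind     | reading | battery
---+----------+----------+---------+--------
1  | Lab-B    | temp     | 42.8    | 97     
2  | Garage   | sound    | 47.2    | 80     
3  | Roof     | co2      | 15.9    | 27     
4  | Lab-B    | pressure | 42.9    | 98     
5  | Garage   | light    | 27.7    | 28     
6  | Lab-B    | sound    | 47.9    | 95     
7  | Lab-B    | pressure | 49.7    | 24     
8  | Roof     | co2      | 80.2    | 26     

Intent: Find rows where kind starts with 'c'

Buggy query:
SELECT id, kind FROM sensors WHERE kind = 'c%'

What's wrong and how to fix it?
Bug: Wildcards only work with LIKE; '=' treats '%' as a literal character

Fix: Use LIKE for wildcard pattern matching

Corrected query:
SELECT id, kind FROM sensors WHERE kind LIKE 'c%'

Result:
id | kind
---+-----
3  | co2 
8  | co2 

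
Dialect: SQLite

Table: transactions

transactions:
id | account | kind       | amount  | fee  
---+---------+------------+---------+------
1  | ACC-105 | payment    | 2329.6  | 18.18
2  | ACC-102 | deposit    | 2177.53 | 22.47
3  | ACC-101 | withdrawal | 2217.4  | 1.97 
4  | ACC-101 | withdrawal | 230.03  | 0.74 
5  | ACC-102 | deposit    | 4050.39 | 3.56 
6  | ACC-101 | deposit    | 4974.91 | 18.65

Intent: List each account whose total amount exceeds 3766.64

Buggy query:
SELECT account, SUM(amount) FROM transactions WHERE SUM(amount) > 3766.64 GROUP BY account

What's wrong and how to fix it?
Bug: SUM(amount) is an aggregate, but WHERE filters rows before aggregation

Fix: Move the aggregate condition to a HAVING clause

Corrected query:
SELECT account, SUM(amount) FROM transactions GROUP BY account HAVING SUM(amount) > 3766.64

Result:
account | SUM(amount)
--------+------------
ACC-101 | 7422.34    
ACC-102 | 6227.92    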